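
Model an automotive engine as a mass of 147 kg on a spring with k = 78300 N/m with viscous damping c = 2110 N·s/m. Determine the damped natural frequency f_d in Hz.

3.49 Hz

ω_n = √(k/m) = √(78300/147) = 23.08 rad/s.
Critical damping c_c = 2√(k·m) = 2√(78300 × 147) = 6785 N·s/m, so ζ = c/c_c = 2110/6785 = 0.3110.
ω_d = ω_n√(1 − ζ²) = 23.08 × √(1 − 0.0967) = 21.94 rad/s.
f_d = ω_d/(2π) = 3.491 Hz.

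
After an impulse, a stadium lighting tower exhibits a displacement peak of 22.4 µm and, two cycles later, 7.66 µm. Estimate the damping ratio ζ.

0.0851

Logarithmic decrement δ = (1/n)·ln(x₀/x_n) = (1/2)·ln(22.4/7.66) = (1/2)·ln(2.924) = 0.5365.
ζ = δ/√(4π² + δ²) = 0.5365/√(39.48 + 0.288) = 0.5365/6.306 = 0.08508.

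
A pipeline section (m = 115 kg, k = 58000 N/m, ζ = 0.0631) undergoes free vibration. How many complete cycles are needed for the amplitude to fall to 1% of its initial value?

12 cycles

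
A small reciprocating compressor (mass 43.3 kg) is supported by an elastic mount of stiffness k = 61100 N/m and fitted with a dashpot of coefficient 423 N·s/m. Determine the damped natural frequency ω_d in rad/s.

37.2 rad/s

ω_n = √(k/m) = √(61100/43.3) = 37.56 rad/s.
Critical damping c_c = 2√(k·m) = 2√(61100 × 43.3) = 3253 N·s/m, so ζ = c/c_c = 423/3253 = 0.1300.
ω_d = ω_n√(1 − ζ²) = 37.56 × √(1 − 0.0169) = 37.25 rad/s.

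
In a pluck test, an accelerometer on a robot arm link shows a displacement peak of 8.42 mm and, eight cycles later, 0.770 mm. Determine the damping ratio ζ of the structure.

0.0475

Logarithmic decrement δ = (1/n)·ln(x₀/x_n) = (1/8)·ln(8.42/0.770) = (1/8)·ln(10.94) = 0.2990.
ζ = δ/√(4π² + δ²) = 0.2990/√(39.48 + 0.0894) = 0.2990/6.290 = 0.04753.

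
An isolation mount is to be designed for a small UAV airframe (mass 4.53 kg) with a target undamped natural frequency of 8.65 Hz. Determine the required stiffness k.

ω_n = 2πf_n = 2π × 8.65 = 54.35 rad/s.
k = m·ω_n² = 4.53 × 54.35² = 4.53 × 2954 = 13380 N/m.

13400 N/m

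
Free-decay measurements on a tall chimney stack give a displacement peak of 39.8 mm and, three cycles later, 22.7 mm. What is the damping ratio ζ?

0.0298

Logarithmic decrement δ = (1/n)·ln(x₀/x_n) = (1/3)·ln(39.8/22.7) = (1/3)·ln(1.753) = 0.1872.
ζ = δ/√(4π² + δ²) = 0.1872/√(39.48 + 0.0350) = 0.1872/6.286 = 0.02978.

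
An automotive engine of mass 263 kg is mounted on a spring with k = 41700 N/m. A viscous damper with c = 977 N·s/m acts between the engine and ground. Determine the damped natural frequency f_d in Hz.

ω_n = √(k/m) = √(41700/263) = 12.59 rad/s.
Critical damping c_c = 2√(k·m) = 2√(41700 × 263) = 6623 N·s/m, so ζ = c/c_c = 977/6623 = 0.1475.
ω_d = ω_n√(1 − ζ²) = 12.59 × √(1 − 0.0218) = 12.45 rad/s.
f_d = ω_d/(2π) = 1.982 Hz.

1.98 Hz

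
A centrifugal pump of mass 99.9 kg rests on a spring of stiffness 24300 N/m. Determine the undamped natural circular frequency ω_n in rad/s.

15.6 rad/s

ω_n = √(k/m) = √(24300/99.9) = √243.2 = 15.60 rad/s.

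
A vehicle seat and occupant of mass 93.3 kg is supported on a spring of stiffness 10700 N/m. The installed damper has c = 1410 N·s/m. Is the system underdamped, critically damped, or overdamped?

underdamped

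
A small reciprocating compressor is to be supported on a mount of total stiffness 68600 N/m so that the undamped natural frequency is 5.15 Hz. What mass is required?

ω_n = 2πf_n = 2π × 5.15 = 32.36 rad/s.
m = k/ω_n² = 68600/32.36² = 68600/1047 = 65.52 kg.

65.5 kg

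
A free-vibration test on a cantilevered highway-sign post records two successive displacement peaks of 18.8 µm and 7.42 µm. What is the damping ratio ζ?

Logarithmic decrement δ = (1/n)·ln(x₀/x_n) = (1/1)·ln(18.8/7.42) = (1/1)·ln(2.534) = 0.9297.
ζ = δ/√(4π² + δ²) = 0.9297/√(39.48 + 0.864) = 0.9297/6.352 = 0.1464.

0.146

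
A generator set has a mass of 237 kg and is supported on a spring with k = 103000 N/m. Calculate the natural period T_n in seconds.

ω_n = √(k/m) = √(103000/237) = √434.6 = 20.85 rad/s.
T_n = 2π/ω_n = 6.283/20.85 = 0.3014 s.

0.301 s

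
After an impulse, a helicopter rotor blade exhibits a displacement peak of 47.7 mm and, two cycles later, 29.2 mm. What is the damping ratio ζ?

0.0390

Logarithmic decrement δ = (1/n)·ln(x₀/x_n) = (1/2)·ln(47.7/29.2) = (1/2)·ln(1.634) = 0.2454.
ζ = δ/√(4π² + δ²) = 0.2454/√(39.48 + 0.0602) = 0.2454/6.288 = 0.03902.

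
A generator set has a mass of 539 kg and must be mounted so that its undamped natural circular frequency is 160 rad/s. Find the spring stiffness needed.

k = m·ω_n² = 539 × 160.0² = 539 × 25600 = 13800000 N/m.

13800000 N/m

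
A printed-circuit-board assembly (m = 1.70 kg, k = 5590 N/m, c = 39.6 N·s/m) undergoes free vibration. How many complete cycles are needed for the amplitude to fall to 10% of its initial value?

2 cycles

ζ = c/(2√(km)) = 39.6/(2√(5590 × 1.70)) = 39.6/195.0 = 0.2031.
Logarithmic decrement δ = 2πζ/√(1 − ζ²) = 2π × 0.2031/√(1 − 0.0413) = 1.303.
x_n/x₀ = e^(−nδ) ≤ 0.1; take ln: n ≥ ln(1/0.1)/δ = 2.303/1.303 = 1.767.
So 2 complete cycles are required.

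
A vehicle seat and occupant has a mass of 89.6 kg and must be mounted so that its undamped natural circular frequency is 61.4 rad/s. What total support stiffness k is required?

338000 N/m

k = m·ω_n² = 89.6 × 61.40² = 89.6 × 3770 = 337800 N/m.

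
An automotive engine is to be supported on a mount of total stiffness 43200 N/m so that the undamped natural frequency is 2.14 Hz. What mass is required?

239 kg

ω_n = 2πf_n = 2π × 2.14 = 13.45 rad/s.
m = k/ω_n² = 43200/13.45² = 43200/180.8 = 238.9 kg.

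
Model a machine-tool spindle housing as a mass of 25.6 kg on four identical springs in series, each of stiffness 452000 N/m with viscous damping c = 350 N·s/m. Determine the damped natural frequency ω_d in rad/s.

66.1 rad/s

Series springs: 1/k_eq = 4/452000, so k_eq = 452000/4 = 113000 N/m.
ω_n = √(k_eq/m) = √(113000/25.6) = 66.44 rad/s.
Critical damping c_c = 2√(k_eq·m) = 2√(113000 × 25.6) = 3402 N·s/m, so ζ = c/c_c = 350/3402 = 0.1029.
ω_d = ω_n√(1 − ζ²) = 66.44 × √(1 − 0.0106) = 66.09 rad/s.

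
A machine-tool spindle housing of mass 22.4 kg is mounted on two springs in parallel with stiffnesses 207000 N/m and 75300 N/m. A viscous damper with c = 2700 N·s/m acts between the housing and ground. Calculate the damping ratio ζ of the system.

Parallel springs add: k_eq = 207000 + 75300 = 282300 N/m.
ω_n = √(k_eq/m) = √(282300/22.4) = 112.3 rad/s.
Critical damping c_c = 2√(k_eq·m) = 2√(282300 × 22.4) = 5029 N·s/m, so ζ = c/c_c = 2700/5029 = 0.5369.

0.537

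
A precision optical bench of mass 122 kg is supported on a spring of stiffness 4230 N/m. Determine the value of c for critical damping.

c_c = 2√(k·m) = 2√(4230 × 122) = 2 × 718.4 = 1437 N·s/m.

1440 N·s/m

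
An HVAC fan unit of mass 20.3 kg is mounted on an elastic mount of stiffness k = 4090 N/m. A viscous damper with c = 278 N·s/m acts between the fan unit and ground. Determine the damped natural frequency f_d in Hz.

1.98 Hz

ω_n = √(k/m) = √(4090/20.3) = 14.19 rad/s.
Critical damping c_c = 2√(k·m) = 2√(4090 × 20.3) = 576.3 N·s/m, so ζ = c/c_c = 278/576.3 = 0.4824.
ω_d = ω_n√(1 − ζ²) = 14.19 × √(1 − 0.233) = 12.43 rad/s.
f_d = ω_d/(2π) = 1.979 Hz.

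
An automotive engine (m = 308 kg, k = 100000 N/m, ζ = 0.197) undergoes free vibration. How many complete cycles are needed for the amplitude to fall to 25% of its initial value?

2 cycles

Logarithmic decrement δ = 2πζ/√(1 − ζ²) = 2π × 0.1970/√(1 − 0.0388) = 1.263.
x_n/x₀ = e^(−nδ) ≤ 0.25; take ln: n ≥ ln(1/0.25)/δ = 1.386/1.263 = 1.098.
So 2 complete cycles are required.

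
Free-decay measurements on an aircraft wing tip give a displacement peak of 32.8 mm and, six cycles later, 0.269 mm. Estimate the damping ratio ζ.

Logarithmic decrement δ = (1/n)·ln(x₀/x_n) = (1/6)·ln(32.8/0.269) = (1/6)·ln(121.9) = 0.8006.
ζ = δ/√(4π² + δ²) = 0.8006/√(39.48 + 0.641) = 0.8006/6.334 = 0.1264.

0.126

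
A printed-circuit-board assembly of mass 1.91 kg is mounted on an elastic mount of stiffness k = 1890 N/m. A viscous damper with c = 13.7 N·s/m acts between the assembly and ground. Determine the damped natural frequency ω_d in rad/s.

ω_n = √(k/m) = √(1890/1.91) = 31.46 rad/s.
Critical damping c_c = 2√(k·m) = 2√(1890 × 1.91) = 120.2 N·s/m, so ζ = c/c_c = 13.7/120.2 = 0.1140.
ω_d = ω_n√(1 − ζ²) = 31.46 × √(1 − 0.0130) = 31.25 rad/s.

31.3 rad/s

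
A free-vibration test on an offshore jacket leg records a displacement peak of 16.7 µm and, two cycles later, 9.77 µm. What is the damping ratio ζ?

Logarithmic decrement δ = (1/n)·ln(x₀/x_n) = (1/2)·ln(16.7/9.77) = (1/2)·ln(1.709) = 0.2680.
ζ = δ/√(4π² + δ²) = 0.2680/√(39.48 + 0.0718) = 0.2680/6.289 = 0.04262.

0.0426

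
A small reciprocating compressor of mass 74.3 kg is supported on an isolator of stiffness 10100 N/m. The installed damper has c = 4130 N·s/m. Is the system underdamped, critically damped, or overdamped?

c_c = 2√(k·m) = 1733 N·s/m; ζ = c/c_c = 4130/1733 = 2.38.
Since ζ > 1 the system is overdamped.

overdamped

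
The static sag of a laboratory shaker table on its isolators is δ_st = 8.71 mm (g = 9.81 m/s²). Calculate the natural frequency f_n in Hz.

ω_n = √(g/δ_st) = √(9.81/0.00871) = √1126 = 33.56 rad/s.
f_n = ω_n/(2π) = 33.56/6.283 = 5.341 Hz.

5.34 Hz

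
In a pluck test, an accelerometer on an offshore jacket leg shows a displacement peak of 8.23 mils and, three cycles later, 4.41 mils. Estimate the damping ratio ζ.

Logarithmic decrement δ = (1/n)·ln(x₀/x_n) = (1/3)·ln(8.23/4.41) = (1/3)·ln(1.866) = 0.2080.
ζ = δ/√(4π² + δ²) = 0.2080/√(39.48 + 0.0433) = 0.2080/6.287 = 0.03308.

0.0331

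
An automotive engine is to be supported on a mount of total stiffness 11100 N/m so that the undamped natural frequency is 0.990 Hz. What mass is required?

287 kg

ω_n = 2πf_n = 2π × 0.990 = 6.220 rad/s.
m = k/ω_n² = 11100/6.220² = 11100/38.69 = 286.9 kg.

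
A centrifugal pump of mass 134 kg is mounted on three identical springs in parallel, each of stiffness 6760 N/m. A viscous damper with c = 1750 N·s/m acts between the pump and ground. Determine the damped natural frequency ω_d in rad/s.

10.4 rad/s

Parallel springs add: k_eq = 3 × 6760 = 20280 N/m.
ω_n = √(k_eq/m) = √(20280/134) = 12.30 rad/s.
Critical damping c_c = 2√(k_eq·m) = 2√(20280 × 134) = 3297 N·s/m, so ζ = c/c_c = 1750/3297 = 0.5308.
ω_d = ω_n√(1 − ζ²) = 12.30 × √(1 − 0.282) = 10.43 rad/s.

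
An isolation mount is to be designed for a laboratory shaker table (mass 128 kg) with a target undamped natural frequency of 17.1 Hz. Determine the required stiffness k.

ω_n = 2πf_n = 2π × 17.1 = 107.4 rad/s.
k = m·ω_n² = 128 × 107.4² = 128 × 11540 = 1478000 N/m.

1480000 N/m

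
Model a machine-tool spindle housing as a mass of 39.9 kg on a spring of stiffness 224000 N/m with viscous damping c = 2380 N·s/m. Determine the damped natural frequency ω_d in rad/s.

ω_n = √(k/m) = √(224000/39.9) = 74.93 rad/s.
Critical damping c_c = 2√(k·m) = 2√(224000 × 39.9) = 5979 N·s/m, so ζ = c/c_c = 2380/5979 = 0.3980.
ω_d = ω_n√(1 − ζ²) = 74.93 × √(1 − 0.158) = 68.74 rad/s.

68.7 rad/s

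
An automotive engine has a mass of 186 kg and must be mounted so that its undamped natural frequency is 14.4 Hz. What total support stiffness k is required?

ω_n = 2πf_n = 2π × 14.4 = 90.48 rad/s.
k = m·ω_n² = 186 × 90.48² = 186 × 8186 = 1523000 N/m.

1520000 N/m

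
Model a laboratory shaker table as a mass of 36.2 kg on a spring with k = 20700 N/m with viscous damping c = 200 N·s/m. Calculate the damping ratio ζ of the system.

ω_n = √(k/m) = √(20700/36.2) = 23.91 rad/s.
Critical damping c_c = 2√(k·m) = 2√(20700 × 36.2) = 1731 N·s/m, so ζ = c/c_c = 200/1731 = 0.1155.

0.116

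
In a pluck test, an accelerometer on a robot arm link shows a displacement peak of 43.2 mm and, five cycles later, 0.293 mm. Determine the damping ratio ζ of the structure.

0.157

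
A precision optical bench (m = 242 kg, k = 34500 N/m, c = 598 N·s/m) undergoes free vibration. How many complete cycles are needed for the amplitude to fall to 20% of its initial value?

3 cycles

ζ = c/(2√(km)) = 598/(2√(34500 × 242)) = 598/5779 = 0.1035.
Logarithmic decrement δ = 2πζ/√(1 − ζ²) = 2π × 0.1035/√(1 − 0.0107) = 0.6537.
x_n/x₀ = e^(−nδ) ≤ 0.2; take ln: n ≥ ln(1/0.2)/δ = 1.609/0.6537 = 2.462.
So 3 complete cycles are required.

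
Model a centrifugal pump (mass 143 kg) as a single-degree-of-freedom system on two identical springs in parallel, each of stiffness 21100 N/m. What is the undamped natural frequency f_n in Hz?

Parallel springs add: k_eq = 2 × 21100 = 42200 N/m.
ω_n = √(k_eq/m) = √(42200/143) = √295.1 = 17.18 rad/s.
f_n = ω_n/(2π) = 17.18/6.283 = 2.734 Hz.

2.73 Hz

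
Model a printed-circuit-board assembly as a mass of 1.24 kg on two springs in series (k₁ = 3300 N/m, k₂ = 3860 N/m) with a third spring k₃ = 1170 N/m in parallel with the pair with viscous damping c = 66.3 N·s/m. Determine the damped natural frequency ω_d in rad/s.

40.8 rad/s

Series pair: k_s = k₁k₂/(k₁+k₂) = (3300)(3860)/(3300 + 3860) = 1779 N/m. In parallel with k₃: k_eq = 1779 + 1170 = 2949 N/m.
ω_n = √(k_eq/m) = √(2949/1.24) = 48.77 rad/s.
Critical damping c_c = 2√(k_eq·m) = 2√(2949 × 1.24) = 120.9 N·s/m, so ζ = c/c_c = 66.3/120.9 = 0.5482.
ω_d = ω_n√(1 − ζ²) = 48.77 × √(1 − 0.301) = 40.79 rad/s.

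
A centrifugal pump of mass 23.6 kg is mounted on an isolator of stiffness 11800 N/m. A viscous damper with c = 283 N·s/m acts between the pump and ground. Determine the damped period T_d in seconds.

0.292 s

ω_n = √(k/m) = √(11800/23.6) = 22.36 rad/s.
Critical damping c_c = 2√(k·m) = 2√(11800 × 23.6) = 1055 N·s/m, so ζ = c/c_c = 283/1055 = 0.2681.
ω_d = ω_n√(1 − ζ²) = 22.36 × √(1 − 0.0719) = 21.54 rad/s.
T_d = 2π/ω_d = 0.2917 s.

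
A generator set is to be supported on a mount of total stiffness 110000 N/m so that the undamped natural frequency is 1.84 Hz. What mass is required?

ω_n = 2πf_n = 2π × 1.84 = 11.56 rad/s.
m = k/ω_n² = 110000/11.56² = 110000/133.7 = 823.0 kg.

823 kg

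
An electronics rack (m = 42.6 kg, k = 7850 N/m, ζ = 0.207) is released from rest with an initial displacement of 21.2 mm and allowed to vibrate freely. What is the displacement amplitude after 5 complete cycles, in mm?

Logarithmic decrement δ = 2πζ/√(1 − ζ²) = 2π × 0.2070/√(1 − 0.0428) = 1.329.
After n cycles, x_n/x₀ = e^(−nδ), so x_5 = 21.2 × e^(−5 × 1.329) = 21.2 × 0.001298 = 0.02751 mm.

0.0275 mm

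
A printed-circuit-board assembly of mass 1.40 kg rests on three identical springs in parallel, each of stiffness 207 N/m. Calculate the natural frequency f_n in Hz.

3.35 Hz

Parallel springs add: k_eq = 3 × 207 = 621.0 N/m.
ω_n = √(k_eq/m) = √(621.0/1.40) = √443.6 = 21.06 rad/s.
f_n = ω_n/(2π) = 21.06/6.283 = 3.352 Hz.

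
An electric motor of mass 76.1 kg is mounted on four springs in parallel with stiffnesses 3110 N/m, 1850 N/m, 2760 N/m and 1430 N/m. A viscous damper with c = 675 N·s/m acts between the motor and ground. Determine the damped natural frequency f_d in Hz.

Parallel springs add: k_eq = 3110 + 1850 + 2760 + 1430 = 9150 N/m.
ω_n = √(k_eq/m) = √(9150/76.1) = 10.97 rad/s.
Critical damping c_c = 2√(k_eq·m) = 2√(9150 × 76.1) = 1669 N·s/m, so ζ = c/c_c = 675/1669 = 0.4045.
ω_d = ω_n√(1 − ζ²) = 10.97 × √(1 − 0.164) = 10.03 rad/s.
f_d = ω_d/(2π) = 1.596 Hz.

1.60 Hz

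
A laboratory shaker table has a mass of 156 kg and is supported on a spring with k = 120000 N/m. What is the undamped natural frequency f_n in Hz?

ω_n = √(k/m) = √(120000/156) = √769.2 = 27.74 rad/s.
f_n = ω_n/(2π) = 27.74/6.283 = 4.414 Hz.

4.41 Hz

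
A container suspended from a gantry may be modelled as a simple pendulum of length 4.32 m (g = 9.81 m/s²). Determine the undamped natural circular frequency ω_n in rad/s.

1.51 rad/s

For a simple pendulum ω_n = √(g/L) = √(9.81/4.32) = √2.271 = 1.507 rad/s.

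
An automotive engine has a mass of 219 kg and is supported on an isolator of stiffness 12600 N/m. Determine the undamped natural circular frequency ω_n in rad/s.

7.59 rad/s

ω_n = √(k/m) = √(12600/219) = √57.53 = 7.585 rad/s.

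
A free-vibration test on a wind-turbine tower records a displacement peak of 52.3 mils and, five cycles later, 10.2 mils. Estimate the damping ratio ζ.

0.0520

Logarithmic decrement δ = (1/n)·ln(x₀/x_n) = (1/5)·ln(52.3/10.2) = (1/5)·ln(5.127) = 0.3269.
ζ = δ/√(4π² + δ²) = 0.3269/√(39.48 + 0.107) = 0.3269/6.292 = 0.05196.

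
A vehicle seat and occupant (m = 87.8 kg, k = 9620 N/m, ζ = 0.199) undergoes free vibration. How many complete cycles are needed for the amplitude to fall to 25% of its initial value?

2 cycles

Logarithmic decrement δ = 2πζ/√(1 − ζ²) = 2π × 0.1990/√(1 − 0.0396) = 1.276.
x_n/x₀ = e^(−nδ) ≤ 0.25; take ln: n ≥ ln(1/0.25)/δ = 1.386/1.276 = 1.087.
So 2 complete cycles are required.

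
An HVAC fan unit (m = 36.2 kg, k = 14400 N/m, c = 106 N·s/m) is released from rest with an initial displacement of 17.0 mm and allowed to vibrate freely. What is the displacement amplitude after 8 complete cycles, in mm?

ζ = c/(2√(km)) = 106/(2√(14400 × 36.2)) = 106/1444 = 0.07341.
Logarithmic decrement δ = 2πζ/√(1 − ζ²) = 2π × 0.07341/√(1 − 0.00539) = 0.4625.
After n cycles, x_n/x₀ = e^(−nδ), so x_8 = 17.0 × e^(−8 × 0.4625) = 17.0 × 0.02473 = 0.4204 mm.

0.420 mm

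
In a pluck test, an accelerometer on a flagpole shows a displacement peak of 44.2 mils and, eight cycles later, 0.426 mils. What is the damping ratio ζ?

0.0920

Logarithmic decrement δ = (1/n)·ln(x₀/x_n) = (1/8)·ln(44.2/0.426) = (1/8)·ln(103.8) = 0.5803.
ζ = δ/√(4π² + δ²) = 0.5803/√(39.48 + 0.337) = 0.5803/6.310 = 0.09196.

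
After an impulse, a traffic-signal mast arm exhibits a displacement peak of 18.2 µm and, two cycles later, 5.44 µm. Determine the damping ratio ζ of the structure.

Logarithmic decrement δ = (1/n)·ln(x₀/x_n) = (1/2)·ln(18.2/5.44) = (1/2)·ln(3.346) = 0.6038.
ζ = δ/√(4π² + δ²) = 0.6038/√(39.48 + 0.365) = 0.6038/6.312 = 0.09566.

0.0957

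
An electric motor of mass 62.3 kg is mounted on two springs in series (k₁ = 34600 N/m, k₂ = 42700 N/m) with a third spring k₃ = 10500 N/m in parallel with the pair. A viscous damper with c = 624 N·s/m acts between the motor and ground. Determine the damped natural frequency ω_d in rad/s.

Series pair: k_s = k₁k₂/(k₁+k₂) = (34600)(42700)/(34600 + 42700) = 19110 N/m. In parallel with k₃: k_eq = 19110 + 10500 = 29610 N/m.
ω_n = √(k_eq/m) = √(29610/62.3) = 21.80 rad/s.
Critical damping c_c = 2√(k_eq·m) = 2√(29610 × 62.3) = 2717 N·s/m, so ζ = c/c_c = 624/2717 = 0.2297.
ω_d = ω_n√(1 − ζ²) = 21.80 × √(1 − 0.0528) = 21.22 rad/s.

21.2 rad/s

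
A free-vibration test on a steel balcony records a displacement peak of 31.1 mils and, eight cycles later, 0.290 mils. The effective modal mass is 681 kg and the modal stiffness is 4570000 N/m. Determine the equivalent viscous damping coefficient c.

10300 N·s/m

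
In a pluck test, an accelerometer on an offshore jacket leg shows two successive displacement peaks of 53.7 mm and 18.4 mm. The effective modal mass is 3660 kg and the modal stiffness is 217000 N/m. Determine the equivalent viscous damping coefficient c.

Logarithmic decrement δ = (1/n)·ln(x₀/x_n) = (1/1)·ln(53.7/18.4) = (1/1)·ln(2.918) = 1.071.
ζ = δ/√(4π² + δ²) = 1.071/√(39.48 + 1.15) = 1.071/6.374 = 0.1680.
c = ζ · 2√(km) = 0.1680 × 2√(217000 × 3660) = 0.1680 × 56360 = 9471 N·s/m.

9470 N·s/m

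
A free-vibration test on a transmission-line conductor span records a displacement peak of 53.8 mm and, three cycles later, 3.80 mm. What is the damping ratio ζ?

Logarithmic decrement δ = (1/n)·ln(x₀/x_n) = (1/3)·ln(53.8/3.80) = (1/3)·ln(14.16) = 0.8834.
ζ = δ/√(4π² + δ²) = 0.8834/√(39.48 + 0.780) = 0.8834/6.345 = 0.1392.

0.139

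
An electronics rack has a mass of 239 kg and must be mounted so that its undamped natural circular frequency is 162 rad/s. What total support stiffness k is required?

k = m·ω_n² = 239 × 162.0² = 239 × 26240 = 6272000 N/m.

6270000 N/m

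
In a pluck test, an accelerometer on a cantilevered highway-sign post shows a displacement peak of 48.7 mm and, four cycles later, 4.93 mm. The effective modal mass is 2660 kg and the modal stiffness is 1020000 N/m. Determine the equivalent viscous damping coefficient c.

9450 N·s/m

Logarithmic decrement δ = (1/n)·ln(x₀/x_n) = (1/4)·ln(48.7/4.93) = (1/4)·ln(9.878) = 0.5726.
ζ = δ/√(4π² + δ²) = 0.5726/√(39.48 + 0.328) = 0.5726/6.309 = 0.09075.
c = ζ · 2√(km) = 0.09075 × 2√(1020000 × 2660) = 0.09075 × 104200 = 9454 N·s/m.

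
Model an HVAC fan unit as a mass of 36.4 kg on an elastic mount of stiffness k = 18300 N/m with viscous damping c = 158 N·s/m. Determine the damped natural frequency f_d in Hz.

3.55 Hz

ω_n = √(k/m) = √(18300/36.4) = 22.42 rad/s.
Critical damping c_c = 2√(k·m) = 2√(18300 × 36.4) = 1632 N·s/m, so ζ = c/c_c = 158/1632 = 0.09679.
ω_d = ω_n√(1 − ζ²) = 22.42 × √(1 − 0.00937) = 22.32 rad/s.
f_d = ω_d/(2π) = 3.552 Hz.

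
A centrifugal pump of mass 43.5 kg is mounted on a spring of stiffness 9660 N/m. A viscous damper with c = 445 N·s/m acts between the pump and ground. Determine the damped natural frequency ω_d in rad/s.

ω_n = √(k/m) = √(9660/43.5) = 14.90 rad/s.
Critical damping c_c = 2√(k·m) = 2√(9660 × 43.5) = 1296 N·s/m, so ζ = c/c_c = 445/1296 = 0.3432.
ω_d = ω_n√(1 − ζ²) = 14.90 × √(1 − 0.118) = 14.00 rad/s.

14.0 rad/s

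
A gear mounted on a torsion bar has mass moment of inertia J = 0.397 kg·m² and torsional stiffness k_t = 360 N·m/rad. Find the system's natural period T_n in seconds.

ω_n = √(k_t/J) = √(360/0.397) = √906.8 = 30.11 rad/s.
T_n = 2π/ω_n = 6.283/30.11 = 0.2087 s.

0.209 s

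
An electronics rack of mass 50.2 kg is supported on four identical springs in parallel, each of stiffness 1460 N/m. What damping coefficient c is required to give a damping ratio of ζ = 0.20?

217 N·s/m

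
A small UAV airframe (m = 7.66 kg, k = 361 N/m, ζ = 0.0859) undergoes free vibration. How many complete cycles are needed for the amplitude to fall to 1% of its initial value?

Logarithmic decrement δ = 2πζ/√(1 − ζ²) = 2π × 0.08590/√(1 − 0.00738) = 0.5417.
x_n/x₀ = e^(−nδ) ≤ 0.01; take ln: n ≥ ln(1/0.01)/δ = 4.605/0.5417 = 8.501.
So 9 complete cycles are required.

9 cycles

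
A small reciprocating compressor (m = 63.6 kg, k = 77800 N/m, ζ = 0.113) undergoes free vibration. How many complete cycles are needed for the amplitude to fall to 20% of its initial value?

3 cycles

Logarithmic decrement δ = 2πζ/√(1 − ζ²) = 2π × 0.1130/√(1 − 0.0128) = 0.7146.
x_n/x₀ = e^(−nδ) ≤ 0.2; take ln: n ≥ ln(1/0.2)/δ = 1.609/0.7146 = 2.252.
So 3 complete cycles are required.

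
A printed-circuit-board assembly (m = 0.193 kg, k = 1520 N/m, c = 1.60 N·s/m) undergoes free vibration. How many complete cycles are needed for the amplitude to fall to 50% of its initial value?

3 cycles

ζ = c/(2√(km)) = 1.60/(2√(1520 × 0.193)) = 1.60/34.26 = 0.04671.
Logarithmic decrement δ = 2πζ/√(1 − ζ²) = 2π × 0.04671/√(1 − 0.00218) = 0.2938.
x_n/x₀ = e^(−nδ) ≤ 0.5; take ln: n ≥ ln(1/0.5)/δ = 0.6931/0.2938 = 2.359.
So 3 complete cycles are required.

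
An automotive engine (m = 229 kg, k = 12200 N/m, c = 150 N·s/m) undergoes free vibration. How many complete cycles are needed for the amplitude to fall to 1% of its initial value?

ζ = c/(2√(km)) = 150/(2√(12200 × 229)) = 150/3343 = 0.04487.
Logarithmic decrement δ = 2πζ/√(1 − ζ²) = 2π × 0.04487/√(1 − 0.00201) = 0.2822.
x_n/x₀ = e^(−nδ) ≤ 0.01; take ln: n ≥ ln(1/0.01)/δ = 4.605/0.2822 = 16.32.
So 17 complete cycles are required.

17 cycles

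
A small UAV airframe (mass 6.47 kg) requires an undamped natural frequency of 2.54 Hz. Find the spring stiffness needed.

ω_n = 2πf_n = 2π × 2.54 = 15.96 rad/s.
k = m·ω_n² = 6.47 × 15.96² = 6.47 × 254.7 = 1648 N/m.

1650 N/m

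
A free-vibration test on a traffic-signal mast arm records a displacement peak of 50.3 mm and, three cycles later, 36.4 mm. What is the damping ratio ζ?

Logarithmic decrement δ = (1/n)·ln(x₀/x_n) = (1/3)·ln(50.3/36.4) = (1/3)·ln(1.382) = 0.1078.
ζ = δ/√(4π² + δ²) = 0.1078/√(39.48 + 0.0116) = 0.1078/6.284 = 0.01716.

0.0172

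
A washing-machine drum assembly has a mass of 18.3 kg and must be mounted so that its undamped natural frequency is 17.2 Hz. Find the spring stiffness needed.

ω_n = 2πf_n = 2π × 17.2 = 108.1 rad/s.
k = m·ω_n² = 18.3 × 108.1² = 18.3 × 11680 = 213700 N/m.

214000 N/m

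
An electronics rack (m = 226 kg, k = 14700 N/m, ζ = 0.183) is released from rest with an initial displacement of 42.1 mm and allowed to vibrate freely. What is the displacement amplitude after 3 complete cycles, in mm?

1.26 mm

Logarithmic decrement δ = 2πζ/√(1 − ζ²) = 2π × 0.1830/√(1 − 0.0335) = 1.170.
After n cycles, x_n/x₀ = e^(−nδ), so x_3 = 42.1 × e^(−3 × 1.170) = 42.1 × 0.02994 = 1.260 mm.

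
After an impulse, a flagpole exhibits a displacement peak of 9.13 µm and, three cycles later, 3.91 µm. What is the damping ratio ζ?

0.0449

Logarithmic decrement δ = (1/n)·ln(x₀/x_n) = (1/3)·ln(9.13/3.91) = (1/3)·ln(2.335) = 0.2827.
ζ = δ/√(4π² + δ²) = 0.2827/√(39.48 + 0.0799) = 0.2827/6.290 = 0.04494.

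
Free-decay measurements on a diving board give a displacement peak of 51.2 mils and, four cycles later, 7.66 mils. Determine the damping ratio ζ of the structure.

0.0754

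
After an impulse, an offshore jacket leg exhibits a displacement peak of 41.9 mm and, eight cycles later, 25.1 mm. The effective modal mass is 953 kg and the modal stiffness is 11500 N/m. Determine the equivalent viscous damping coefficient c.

Logarithmic decrement δ = (1/n)·ln(x₀/x_n) = (1/8)·ln(41.9/25.1) = (1/8)·ln(1.669) = 0.06405.
ζ = δ/√(4π² + δ²) = 0.06405/√(39.48 + 0.00410) = 0.06405/6.284 = 0.01019.
c = ζ · 2√(km) = 0.01019 × 2√(11500 × 953) = 0.01019 × 6621 = 67.49 N·s/m.

67.5 N·s/m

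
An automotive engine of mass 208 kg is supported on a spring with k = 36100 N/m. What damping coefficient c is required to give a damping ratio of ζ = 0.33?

c_c = 2√(k·m) = 2√(36100 × 208) = 5480 N·s/m.
c = ζ·c_c = 0.33 × 5480 = 1809 N·s/m.

1810 N·s/m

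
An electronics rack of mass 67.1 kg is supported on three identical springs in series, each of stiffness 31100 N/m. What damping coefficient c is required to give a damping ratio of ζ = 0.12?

200 N·s/m

Series springs: 1/k_eq = 3/31100, so k_eq = 31100/3 = 10370 N/m.
c_c = 2√(k_eq·m) = 2√(10370 × 67.1) = 1668 N·s/m.
c = ζ·c_c = 0.12 × 1668 = 200.2 N·s/m.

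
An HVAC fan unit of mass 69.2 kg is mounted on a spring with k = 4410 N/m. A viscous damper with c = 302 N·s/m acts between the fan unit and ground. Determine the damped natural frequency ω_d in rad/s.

ω_n = √(k/m) = √(4410/69.2) = 7.983 rad/s.
Critical damping c_c = 2√(k·m) = 2√(4410 × 69.2) = 1105 N·s/m, so ζ = c/c_c = 302/1105 = 0.2733.
ω_d = ω_n√(1 − ζ²) = 7.983 × √(1 − 0.0747) = 7.679 rad/s.

7.68 rad/s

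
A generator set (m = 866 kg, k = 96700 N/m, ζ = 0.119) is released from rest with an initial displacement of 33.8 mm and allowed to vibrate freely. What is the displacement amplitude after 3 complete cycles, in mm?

Logarithmic decrement δ = 2πζ/√(1 − ζ²) = 2π × 0.1190/√(1 − 0.0142) = 0.7531.
After n cycles, x_n/x₀ = e^(−nδ), so x_3 = 33.8 × e^(−3 × 0.7531) = 33.8 × 0.1044 = 3.530 mm.

3.53 mm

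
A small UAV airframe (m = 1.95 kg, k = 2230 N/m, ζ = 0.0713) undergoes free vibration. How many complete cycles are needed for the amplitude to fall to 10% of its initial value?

6 cycles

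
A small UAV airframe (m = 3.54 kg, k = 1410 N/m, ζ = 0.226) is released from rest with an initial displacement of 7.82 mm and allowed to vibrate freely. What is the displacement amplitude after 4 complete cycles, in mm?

0.0230 mm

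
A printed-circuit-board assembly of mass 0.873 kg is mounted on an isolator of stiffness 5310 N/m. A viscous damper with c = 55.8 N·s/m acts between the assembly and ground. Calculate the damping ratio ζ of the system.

ω_n = √(k/m) = √(5310/0.873) = 77.99 rad/s.
Critical damping c_c = 2√(k·m) = 2√(5310 × 0.873) = 136.2 N·s/m, so ζ = c/c_c = 55.8/136.2 = 0.4098.

0.410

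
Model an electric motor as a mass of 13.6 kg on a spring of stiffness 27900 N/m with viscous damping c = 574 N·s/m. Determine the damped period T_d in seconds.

0.157 s

ω_n = √(k/m) = √(27900/13.6) = 45.29 rad/s.
Critical damping c_c = 2√(k·m) = 2√(27900 × 13.6) = 1232 N·s/m, so ζ = c/c_c = 574/1232 = 0.4659.
ω_d = ω_n√(1 − ζ²) = 45.29 × √(1 − 0.217) = 40.08 rad/s.
T_d = 2π/ω_d = 0.1568 s.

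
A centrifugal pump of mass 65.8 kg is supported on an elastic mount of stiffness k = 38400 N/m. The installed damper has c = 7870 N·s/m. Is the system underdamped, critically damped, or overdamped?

overdamped

c_c = 2√(k·m) = 3179 N·s/m; ζ = c/c_c = 7870/3179 = 2.48.
Since ζ > 1 the system is overdamped.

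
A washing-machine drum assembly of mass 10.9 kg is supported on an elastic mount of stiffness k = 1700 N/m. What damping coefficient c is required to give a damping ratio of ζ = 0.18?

c_c = 2√(k·m) = 2√(1700 × 10.9) = 272.2 N·s/m.
c = ζ·c_c = 0.18 × 272.2 = 49.00 N·s/m.

49.0 N·s/m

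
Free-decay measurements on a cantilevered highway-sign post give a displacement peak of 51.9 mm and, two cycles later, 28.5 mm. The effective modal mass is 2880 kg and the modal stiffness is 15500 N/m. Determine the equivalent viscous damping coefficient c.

Logarithmic decrement δ = (1/n)·ln(x₀/x_n) = (1/2)·ln(51.9/28.5) = (1/2)·ln(1.821) = 0.2997.
ζ = δ/√(4π² + δ²) = 0.2997/√(39.48 + 0.0898) = 0.2997/6.290 = 0.04765.
c = ζ · 2√(km) = 0.04765 × 2√(15500 × 2880) = 0.04765 × 13360 = 636.7 N·s/m.

637 N·s/m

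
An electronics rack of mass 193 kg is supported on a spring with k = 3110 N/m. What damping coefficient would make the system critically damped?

1550 N·s/m

c_c = 2√(k·m) = 2√(3110 × 193) = 2 × 774.7 = 1549 N·s/m.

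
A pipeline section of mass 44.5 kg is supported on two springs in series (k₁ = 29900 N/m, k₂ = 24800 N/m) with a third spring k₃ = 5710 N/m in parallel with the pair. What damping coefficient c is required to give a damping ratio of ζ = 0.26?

Series pair: k_s = k₁k₂/(k₁+k₂) = (29900)(24800)/(29900 + 24800) = 13560 N/m. In parallel with k₃: k_eq = 13560 + 5710 = 19270 N/m.
c_c = 2√(k_eq·m) = 2√(19270 × 44.5) = 1852 N·s/m.
c = ζ·c_c = 0.26 × 1852 = 481.5 N·s/m.

481 N·s/m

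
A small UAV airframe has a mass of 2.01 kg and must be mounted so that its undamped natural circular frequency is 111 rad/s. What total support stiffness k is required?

k = m·ω_n² = 2.01 × 111.0² = 2.01 × 12320 = 24770 N/m.

24800 N/m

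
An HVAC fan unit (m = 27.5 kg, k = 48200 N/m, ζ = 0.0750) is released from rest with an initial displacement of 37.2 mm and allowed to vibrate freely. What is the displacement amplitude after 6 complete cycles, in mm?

2.18 mm

Logarithmic decrement δ = 2πζ/√(1 − ζ²) = 2π × 0.07500/√(1 − 0.00562) = 0.4726.
After n cycles, x_n/x₀ = e^(−nδ), so x_6 = 37.2 × e^(−6 × 0.4726) = 37.2 × 0.05869 = 2.183 mm.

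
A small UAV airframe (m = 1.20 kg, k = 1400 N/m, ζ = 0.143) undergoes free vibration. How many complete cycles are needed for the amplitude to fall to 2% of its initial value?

5 cycles

Logarithmic decrement δ = 2πζ/√(1 − ζ²) = 2π × 0.1430/√(1 − 0.0204) = 0.9078.
x_n/x₀ = e^(−nδ) ≤ 0.02; take ln: n ≥ ln(1/0.02)/δ = 3.912/0.9078 = 4.309.
So 5 complete cycles are required.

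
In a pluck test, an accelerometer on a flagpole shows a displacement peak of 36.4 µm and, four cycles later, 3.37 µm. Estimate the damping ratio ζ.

Logarithmic decrement δ = (1/n)·ln(x₀/x_n) = (1/4)·ln(36.4/3.37) = (1/4)·ln(10.80) = 0.5949.
ζ = δ/√(4π² + δ²) = 0.5949/√(39.48 + 0.354) = 0.5949/6.311 = 0.09426.

0.0943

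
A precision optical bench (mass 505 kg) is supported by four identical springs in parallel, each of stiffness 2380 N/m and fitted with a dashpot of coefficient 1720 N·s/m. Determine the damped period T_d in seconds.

Parallel springs add: k_eq = 4 × 2380 = 9520 N/m.
ω_n = √(k_eq/m) = √(9520/505) = 4.342 rad/s.
Critical damping c_c = 2√(k_eq·m) = 2√(9520 × 505) = 4385 N·s/m, so ζ = c/c_c = 1720/4385 = 0.3922.
ω_d = ω_n√(1 − ζ²) = 4.342 × √(1 − 0.154) = 3.994 rad/s.
T_d = 2π/ω_d = 1.573 s.

1.57 s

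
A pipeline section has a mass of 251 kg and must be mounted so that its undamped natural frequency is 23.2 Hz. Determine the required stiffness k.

5330000 N/m

ω_n = 2πf_n = 2π × 23.2 = 145.8 rad/s.
k = m·ω_n² = 251 × 145.8² = 251 × 21250 = 5333000 N/m.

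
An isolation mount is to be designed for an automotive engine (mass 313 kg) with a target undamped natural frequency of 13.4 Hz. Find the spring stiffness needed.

2220000 N/m

ω_n = 2πf_n = 2π × 13.4 = 84.19 rad/s.
k = m·ω_n² = 313 × 84.19² = 313 × 7089 = 2219000 N/m.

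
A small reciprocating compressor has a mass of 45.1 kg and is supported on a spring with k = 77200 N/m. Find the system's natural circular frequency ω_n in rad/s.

41.4 rad/s

ω_n = √(k/m) = √(77200/45.1) = √1712 = 41.37 rad/s.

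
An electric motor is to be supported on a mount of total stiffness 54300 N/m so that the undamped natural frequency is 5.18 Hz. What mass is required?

51.3 kg

ω_n = 2πf_n = 2π × 5.18 = 32.55 rad/s.
m = k/ω_n² = 54300/32.55² = 54300/1059 = 51.26 kg.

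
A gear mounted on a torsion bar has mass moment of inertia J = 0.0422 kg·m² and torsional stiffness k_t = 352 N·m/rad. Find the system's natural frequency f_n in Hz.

14.5 Hz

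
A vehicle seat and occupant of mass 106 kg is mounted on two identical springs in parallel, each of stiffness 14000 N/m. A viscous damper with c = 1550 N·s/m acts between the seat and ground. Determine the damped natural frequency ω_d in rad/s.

Parallel springs add: k_eq = 2 × 14000 = 28000 N/m.
ω_n = √(k_eq/m) = √(28000/106) = 16.25 rad/s.
Critical damping c_c = 2√(k_eq·m) = 2√(28000 × 106) = 3446 N·s/m, so ζ = c/c_c = 1550/3446 = 0.4499.
ω_d = ω_n√(1 − ζ²) = 16.25 × √(1 − 0.202) = 14.52 rad/s.

14.5 rad/s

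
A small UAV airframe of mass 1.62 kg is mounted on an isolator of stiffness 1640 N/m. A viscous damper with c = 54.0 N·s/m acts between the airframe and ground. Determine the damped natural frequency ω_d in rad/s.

27.1 rad/s

ω_n = √(k/m) = √(1640/1.62) = 31.82 rad/s.
Critical damping c_c = 2√(k·m) = 2√(1640 × 1.62) = 103.1 N·s/m, so ζ = c/c_c = 54.0/103.1 = 0.5238.
ω_d = ω_n√(1 − ζ²) = 31.82 × √(1 − 0.274) = 27.10 rad/s.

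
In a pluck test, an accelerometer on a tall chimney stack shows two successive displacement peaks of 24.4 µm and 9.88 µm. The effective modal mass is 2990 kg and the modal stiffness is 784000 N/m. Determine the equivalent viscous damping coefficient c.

Logarithmic decrement δ = (1/n)·ln(x₀/x_n) = (1/1)·ln(24.4/9.88) = (1/1)·ln(2.470) = 0.9041.
ζ = δ/√(4π² + δ²) = 0.9041/√(39.48 + 0.817) = 0.9041/6.348 = 0.1424.
c = ζ · 2√(km) = 0.1424 × 2√(784000 × 2990) = 0.1424 × 96830 = 13790 N·s/m.

13800 N·s/m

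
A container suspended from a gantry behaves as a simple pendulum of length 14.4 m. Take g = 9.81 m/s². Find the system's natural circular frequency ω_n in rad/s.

For a simple pendulum ω_n = √(g/L) = √(9.81/14.4) = √0.6813 = 0.8254 rad/s.

0.825 rad/s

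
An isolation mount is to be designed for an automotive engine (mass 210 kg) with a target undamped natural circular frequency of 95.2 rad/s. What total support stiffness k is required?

1900000 N/m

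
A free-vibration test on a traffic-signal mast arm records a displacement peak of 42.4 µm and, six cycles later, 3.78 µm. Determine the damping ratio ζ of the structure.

0.0640

Logarithmic decrement δ = (1/n)·ln(x₀/x_n) = (1/6)·ln(42.4/3.78) = (1/6)·ln(11.22) = 0.4029.
ζ = δ/√(4π² + δ²) = 0.4029/√(39.48 + 0.162) = 0.4029/6.296 = 0.06399.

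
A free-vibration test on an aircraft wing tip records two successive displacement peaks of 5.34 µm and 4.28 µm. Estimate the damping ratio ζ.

0.0352

Logarithmic decrement δ = (1/n)·ln(x₀/x_n) = (1/1)·ln(5.34/4.28) = (1/1)·ln(1.248) = 0.2213.
ζ = δ/√(4π² + δ²) = 0.2213/√(39.48 + 0.0490) = 0.2213/6.287 = 0.03519.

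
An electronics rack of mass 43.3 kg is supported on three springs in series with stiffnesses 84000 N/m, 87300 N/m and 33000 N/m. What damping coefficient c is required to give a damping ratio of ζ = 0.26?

Series springs: 1/k_eq = 1/84000 + 1/87300 + 1/33000 = 5.366×10^-5, so k_eq = 18630 N/m.
c_c = 2√(k_eq·m) = 2√(18630 × 43.3) = 1797 N·s/m.
c = ζ·c_c = 0.26 × 1797 = 467.1 N·s/m.

467 N·s/m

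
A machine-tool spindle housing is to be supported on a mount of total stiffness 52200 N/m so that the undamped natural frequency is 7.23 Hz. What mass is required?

ω_n = 2πf_n = 2π × 7.23 = 45.43 rad/s.
m = k/ω_n² = 52200/45.43² = 52200/2064 = 25.29 kg.

25.3 kg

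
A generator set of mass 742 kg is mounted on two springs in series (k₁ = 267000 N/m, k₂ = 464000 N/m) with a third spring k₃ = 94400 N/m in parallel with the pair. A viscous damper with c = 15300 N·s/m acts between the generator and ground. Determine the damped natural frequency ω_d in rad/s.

15.8 rad/s

Series pair: k_s = k₁k₂/(k₁+k₂) = (267000)(464000)/(267000 + 464000) = 169500 N/m. In parallel with k₃: k_eq = 169500 + 94400 = 263900 N/m.
ω_n = √(k_eq/m) = √(263900/742) = 18.86 rad/s.
Critical damping c_c = 2√(k_eq·m) = 2√(263900 × 742) = 27990 N·s/m, so ζ = c/c_c = 15300/27990 = 0.5467.
ω_d = ω_n√(1 − ζ²) = 18.86 × √(1 − 0.299) = 15.79 rad/s.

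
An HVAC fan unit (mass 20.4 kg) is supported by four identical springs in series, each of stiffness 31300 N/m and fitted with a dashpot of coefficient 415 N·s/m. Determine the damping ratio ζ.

Series springs: 1/k_eq = 4/31300, so k_eq = 31300/4 = 7825 N/m.
ω_n = √(k_eq/m) = √(7825/20.4) = 19.59 rad/s.
Critical damping c_c = 2√(k_eq·m) = 2√(7825 × 20.4) = 799.1 N·s/m, so ζ = c/c_c = 415/799.1 = 0.5194.

0.519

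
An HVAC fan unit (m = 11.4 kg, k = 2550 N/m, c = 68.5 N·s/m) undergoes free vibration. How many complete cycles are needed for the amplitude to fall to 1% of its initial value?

4 cycles

ζ = c/(2√(km)) = 68.5/(2√(2550 × 11.4)) = 68.5/341.0 = 0.2009.
Logarithmic decrement δ = 2πζ/√(1 − ζ²) = 2π × 0.2009/√(1 − 0.0404) = 1.288.
x_n/x₀ = e^(−nδ) ≤ 0.01; take ln: n ≥ ln(1/0.01)/δ = 4.605/1.288 = 3.574.
So 4 complete cycles are required.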